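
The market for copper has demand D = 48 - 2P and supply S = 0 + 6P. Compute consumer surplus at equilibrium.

Equilibrium: 48 - 2P = 0 + 6P gives P* = 6, Q* = 36.
Demand choke price (D = 0): P = 24.
CS = ½(24 − 6)(36) = 324.

Consumer surplus = 324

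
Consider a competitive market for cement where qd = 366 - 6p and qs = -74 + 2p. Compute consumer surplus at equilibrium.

Equilibrium: 366 - 6p = -74 + 2p gives p* = 55, q* = 36.
Demand choke price (qd = 0): p = 61.
CS = ½(61 − 55)(36) = 108.

Consumer surplus = 108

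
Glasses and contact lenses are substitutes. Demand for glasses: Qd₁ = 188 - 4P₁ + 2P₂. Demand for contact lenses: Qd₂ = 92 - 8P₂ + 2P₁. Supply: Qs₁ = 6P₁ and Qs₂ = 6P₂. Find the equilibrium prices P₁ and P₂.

P₁ = 352/17, P₂ = 162/17

Market 1: 188 - 4P₁ + 2P₂ = 6P₁ → 10P₁ - 2P₂ = 188.
Market 2: 14P₂ - 2P₁ = 92.
Eliminating P₂: 14×(1) + 2×(2) gives 136P₁ = 2816, so P₁ = 352/17.
Back-substitute into (2): P₂ = (92 + 2×352/17) / 14 = 162/17.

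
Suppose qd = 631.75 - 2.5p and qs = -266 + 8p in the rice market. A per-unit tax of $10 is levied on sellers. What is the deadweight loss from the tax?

Pre-tax equilibrium: p* = 85.5, q* = 418.
Tax on sellers shifts supply to qs = -266 + 8(p − 10) = -346 + 8p.
631.75 - 2.5p = -346 + 8p gives buyer price pb = 3911/42; sellers receive ps = 3911/42 − 10 = 3491/42.
New quantity: q = 631.75 − 2.5(3911/42) = 8378/21.
DWL = ½ × 10 × (418 − 8378/21) = 2000/21.

Deadweight loss = 2000/21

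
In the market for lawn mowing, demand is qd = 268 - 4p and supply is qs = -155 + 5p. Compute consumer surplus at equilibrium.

Consumer surplus = 800

Equilibrium: 268 - 4p = -155 + 5p gives p* = 47, q* = 80.
Demand choke price (qd = 0): p = 67.
CS = ½(67 − 47)(80) = 800.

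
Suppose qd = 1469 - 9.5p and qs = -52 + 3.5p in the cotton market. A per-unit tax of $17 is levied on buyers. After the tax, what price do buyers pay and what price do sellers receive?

Pre-tax equilibrium: p* = 117, q* = 357.5.
Tax on buyers shifts demand to qd = 1469 − 9.5(p + 17) = 1307.5 - 9.5p.
1307.5 - 9.5p = -52 + 3.5p gives seller price ps = 2719/26; buyers pay pb = 2719/26 + 17 = 3161/26.
New quantity: q = 1469 − 9.5(3161/26) = 16329/52.

Buyers pay 3161/26, sellers receive 2719/26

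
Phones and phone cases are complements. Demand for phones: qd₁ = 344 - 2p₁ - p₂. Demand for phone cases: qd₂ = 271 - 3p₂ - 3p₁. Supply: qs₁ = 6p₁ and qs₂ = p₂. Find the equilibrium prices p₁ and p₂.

p₁ = 1105/29, p₂ = 1136/29

Market 1: 344 - 2p₁ - p₂ = 6p₁ → 8p₁ + p₂ = 344.
Market 2: 4p₂ + 3p₁ = 271.
Eliminating p₂: 4×(1) − 1×(2) gives 29p₁ = 1105, so p₁ = 1105/29.
Back-substitute into (2): p₂ = (271 − 3×1105/29) / 4 = 1136/29.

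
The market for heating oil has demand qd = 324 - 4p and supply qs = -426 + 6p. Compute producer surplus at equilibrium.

Equilibrium: 324 - 4p = -426 + 6p gives p* = 75, q* = 24.
Supply starts at p = 71 (where qs = 0).
PS = ½(75 − 71)(24) = 48.

Producer surplus = 48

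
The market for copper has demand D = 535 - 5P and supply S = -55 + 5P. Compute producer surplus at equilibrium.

Equilibrium: 535 - 5P = -55 + 5P gives P* = 59, Q* = 240.
Supply starts at P = 11 (where S = 0).
PS = ½(59 − 11)(240) = 5760.

Producer surplus = 5760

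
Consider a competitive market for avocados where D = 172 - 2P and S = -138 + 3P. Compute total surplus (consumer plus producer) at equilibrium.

Equilibrium: 172 - 2P = -138 + 3P gives P* = 62, Q* = 48.
Demand choke price: P = 86; supply starts at P = 46.
CS = ½(86 − 62)(48) = 576; PS = ½(62 − 46)(48) = 384.

Total surplus = 960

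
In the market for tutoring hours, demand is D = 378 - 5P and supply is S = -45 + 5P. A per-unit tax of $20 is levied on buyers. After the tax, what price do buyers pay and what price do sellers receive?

Pre-tax equilibrium: P* = 42.3, Q* = 166.5.
Tax on buyers shifts demand to D = 378 − 5(P + 20) = 278 - 5P.
278 - 5P = -45 + 5P gives seller price Ps = 32.3; buyers pay Pb = 32.3 + 20 = 52.3.
New quantity: Q = 378 − 5(52.3) = 116.5.

Buyers pay $52.3, sellers receive $32.3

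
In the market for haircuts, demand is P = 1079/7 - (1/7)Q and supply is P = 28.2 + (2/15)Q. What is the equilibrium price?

P* = 89

Set the two price expressions equal: 1079/7 - (1/7)Q = 28.2 + (2/15)Q.
4408/35 = (29/105)Q, so Q* = 456.
P* = 1079/7 − (1/7)(456) = 89.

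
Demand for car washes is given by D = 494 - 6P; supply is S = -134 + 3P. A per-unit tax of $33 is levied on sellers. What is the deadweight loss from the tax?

Pre-tax equilibrium: P* = 628/9, Q* = 226/3.
Tax on sellers shifts supply to S = -134 + 3(P − 33) = -233 + 3P.
494 - 6P = -233 + 3P gives buyer price Pb = 727/9; sellers receive Ps = 727/9 − 33 = 430/9.
New quantity: Q = 494 − 6(727/9) = 28/3.
DWL = ½ × 33 × (226/3 − 28/3) = 1089.

Deadweight loss = 1089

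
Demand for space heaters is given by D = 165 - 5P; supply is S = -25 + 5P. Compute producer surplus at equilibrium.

Equilibrium: 165 - 5P = -25 + 5P gives P* = 19, Q* = 70.
Supply starts at P = 5 (where S = 0).
PS = ½(19 − 5)(70) = 490.

Producer surplus = 490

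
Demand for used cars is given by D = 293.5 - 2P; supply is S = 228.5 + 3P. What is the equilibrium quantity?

Set D = S: 293.5 - 2P = 228.5 + 3P.
65 = 5P, so P* = 13.
Q* = 293.5 − 2(13) = 267.5.

Q* = 267.5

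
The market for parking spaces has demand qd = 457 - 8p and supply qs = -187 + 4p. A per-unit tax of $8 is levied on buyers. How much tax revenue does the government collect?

Pre-tax equilibrium: p* = 161/3, q* = 83/3.
Tax on buyers shifts demand to qd = 457 − 8(p + 8) = 393 - 8p.
393 - 8p = -187 + 4p gives seller price ps = 145/3; buyers pay pb = 145/3 + 8 = 169/3.
New quantity: q = 457 − 8(169/3) = 19/3.
Revenue = 8 × 19/3 = 152/3.

Tax revenue = 152/3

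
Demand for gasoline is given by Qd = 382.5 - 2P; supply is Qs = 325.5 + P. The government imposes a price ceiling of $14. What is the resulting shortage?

Shortage = 15

Equilibrium price would be P* = 19, so the ceiling at 14 binds.
At P = 14: Qd = 382.5 − 2(14) = 354.5, Qs = 325.5 + 1(14) = 339.5.
Shortage = 354.5 − 339.5 = 15.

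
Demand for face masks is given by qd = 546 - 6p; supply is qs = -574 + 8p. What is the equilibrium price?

p* = 80

Set qd = qs: 546 - 6p = -574 + 8p.
1120 = 14p, so p* = 80.
q* = 546 − 6(80) = 66.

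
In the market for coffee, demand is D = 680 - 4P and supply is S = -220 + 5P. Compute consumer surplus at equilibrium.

Consumer surplus = 9800

Equilibrium: 680 - 4P = -220 + 5P gives P* = 100, Q* = 280.
Demand choke price (D = 0): P = 170.
CS = ½(170 − 100)(280) = 9800.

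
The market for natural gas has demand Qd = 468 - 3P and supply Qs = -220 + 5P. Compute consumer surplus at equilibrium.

Consumer surplus = 7350

Equilibrium: 468 - 3P = -220 + 5P gives P* = 86, Q* = 210.
Demand choke price (Qd = 0): P = 156.
CS = ½(156 − 86)(210) = 7350.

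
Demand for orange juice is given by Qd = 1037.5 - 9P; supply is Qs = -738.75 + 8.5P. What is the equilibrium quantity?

Q* = 124

Set Qd = Qs: 1037.5 - 9P = -738.75 + 8.5P.
1776.25 = 17.5P, so P* = 101.5.
Q* = 1037.5 − 9(101.5) = 124.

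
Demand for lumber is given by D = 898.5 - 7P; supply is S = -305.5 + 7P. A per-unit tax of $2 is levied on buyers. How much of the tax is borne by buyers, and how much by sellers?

Buyers bear $1, sellers bear $1

Pre-tax equilibrium: P* = 86, Q* = 296.5.
Tax on buyers shifts demand to D = 898.5 − 7(P + 2) = 884.5 - 7P.
884.5 - 7P = -305.5 + 7P gives seller price Ps = 85; buyers pay Pb = 85 + 2 = 87.
New quantity: Q = 898.5 − 7(87) = 289.5.
Buyer burden = 87 − 86 = 1; seller burden = 86 − 85 = 1.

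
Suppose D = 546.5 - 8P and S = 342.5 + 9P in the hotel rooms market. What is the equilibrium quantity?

Set D = S: 546.5 - 8P = 342.5 + 9P.
204 = 17P, so P* = 12.
Q* = 546.5 − 8(12) = 450.5.

Q* = 450.5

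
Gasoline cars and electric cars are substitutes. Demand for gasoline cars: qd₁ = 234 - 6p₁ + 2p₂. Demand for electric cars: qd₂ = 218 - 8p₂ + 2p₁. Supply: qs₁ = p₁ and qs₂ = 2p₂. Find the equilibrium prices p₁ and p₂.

p₁ = 1388/33, p₂ = 997/33

Market 1: 234 - 6p₁ + 2p₂ = p₁ → 7p₁ - 2p₂ = 234.
Market 2: 10p₂ - 2p₁ = 218.
Eliminating p₂: 10×(1) + 2×(2) gives 66p₁ = 2776, so p₁ = 1388/33.
Back-substitute into (2): p₂ = (218 + 2×1388/33) / 10 = 997/33.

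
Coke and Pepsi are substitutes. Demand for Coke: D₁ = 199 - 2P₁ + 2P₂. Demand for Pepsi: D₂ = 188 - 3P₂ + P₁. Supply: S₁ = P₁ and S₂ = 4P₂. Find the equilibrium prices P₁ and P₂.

Market 1: 199 - 2P₁ + 2P₂ = P₁ → 3P₁ - 2P₂ = 199.
Market 2: 7P₂ - P₁ = 188.
Eliminating P₂: 7×(1) + 2×(2) gives 19P₁ = 1769, so P₁ = 1769/19.
Back-substitute into (2): P₂ = (188 + 1×1769/19) / 7 = 763/19.

P₁ = 1769/19, P₂ = 763/19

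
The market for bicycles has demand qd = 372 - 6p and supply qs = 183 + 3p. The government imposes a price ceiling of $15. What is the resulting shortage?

Equilibrium price would be p* = 21, so the ceiling at 15 binds.
At p = 15: qd = 372 − 6(15) = 282, qs = 183 + 3(15) = 228.
Shortage = 282 − 228 = 54.

Shortage = 54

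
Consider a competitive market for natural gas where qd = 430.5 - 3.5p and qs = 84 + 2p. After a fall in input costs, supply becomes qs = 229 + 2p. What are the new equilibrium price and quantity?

Original equilibrium: p* = 63, q* = 210.
New equilibrium: 430.5 - 3.5p = 229 + 2p, so 201.5 = 5.5p and p' = 403/11; q' = 430.5 − 3.5(403/11) = 3325/11.

p' = 403/11, q' = 3325/11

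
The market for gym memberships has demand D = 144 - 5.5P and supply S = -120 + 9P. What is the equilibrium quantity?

Q* = 1272/29

Set D = S: 144 - 5.5P = -120 + 9P.
264 = 14.5P, so P* = 528/29.
Q* = 144 − 5.5(528/29) = 1272/29.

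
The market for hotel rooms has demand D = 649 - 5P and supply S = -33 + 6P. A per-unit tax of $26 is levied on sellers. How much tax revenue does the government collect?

Tax revenue = 76674/11

Pre-tax equilibrium: P* = 62, Q* = 339.
Tax on sellers shifts supply to S = -33 + 6(P − 26) = -189 + 6P.
649 - 5P = -189 + 6P gives buyer price Pb = 838/11; sellers receive Ps = 838/11 − 26 = 552/11.
New quantity: Q = 649 − 5(838/11) = 2949/11.
Revenue = 26 × 2949/11 = 76674/11.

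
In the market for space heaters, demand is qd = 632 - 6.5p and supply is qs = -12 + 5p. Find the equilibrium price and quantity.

Set qd = qs: 632 - 6.5p = -12 + 5p.
644 = 11.5p, so p* = 56.
q* = 632 − 6.5(56) = 268.

p* = 56, q* = 268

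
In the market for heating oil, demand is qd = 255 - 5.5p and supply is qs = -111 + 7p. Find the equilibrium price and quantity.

p* = 29.28, q* = 93.96

Set qd = qs: 255 - 5.5p = -111 + 7p.
366 = 12.5p, so p* = 29.28.
q* = 255 − 5.5(29.28) = 93.96.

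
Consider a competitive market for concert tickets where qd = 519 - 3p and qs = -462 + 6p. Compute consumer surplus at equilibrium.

Consumer surplus = 6144

Equilibrium: 519 - 3p = -462 + 6p gives p* = 109, q* = 192.
Demand choke price (qd = 0): p = 173.
CS = ½(173 − 109)(192) = 6144.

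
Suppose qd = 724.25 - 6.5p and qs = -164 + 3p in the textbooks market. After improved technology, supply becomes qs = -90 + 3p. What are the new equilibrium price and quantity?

p' = 3257/38, q' = 6351/38

Original equilibrium: p* = 93.5, q* = 116.5.
New equilibrium: 724.25 - 6.5p = -90 + 3p, so 814.25 = 9.5p and p' = 3257/38; q' = 724.25 − 6.5(3257/38) = 6351/38.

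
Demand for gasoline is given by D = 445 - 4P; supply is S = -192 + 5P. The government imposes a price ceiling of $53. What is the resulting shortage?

Shortage = 160

Equilibrium price would be P* = 637/9, so the ceiling at 53 binds.
At P = 53: D = 445 − 4(53) = 233, S = -192 + 5(53) = 73.
Shortage = 233 − 73 = 160.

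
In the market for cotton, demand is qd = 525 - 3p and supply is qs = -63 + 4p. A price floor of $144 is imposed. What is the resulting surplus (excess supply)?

Equilibrium price would be p* = 84, so the floor at 144 binds.
At p = 144: qd = 93, qs = 513.
Surplus = 513 − 93 = 420.

Surplus = 420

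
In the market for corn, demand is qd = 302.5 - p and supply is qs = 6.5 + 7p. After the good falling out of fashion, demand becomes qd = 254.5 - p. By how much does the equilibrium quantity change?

Original equilibrium: p* = 37, q* = 265.5.
New equilibrium: 254.5 - p = 6.5 + 7p, so 248 = 8p and p' = 31; q' = 254.5 − 1(31) = 223.5.
Change in quantity: 223.5 − 265.5 = -42.

Δq = -42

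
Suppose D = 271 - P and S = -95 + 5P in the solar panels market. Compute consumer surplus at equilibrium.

Equilibrium: 271 - P = -95 + 5P gives P* = 61, Q* = 210.
Demand choke price (D = 0): P = 271.
CS = ½(271 − 61)(210) = 22050.

Consumer surplus = 22050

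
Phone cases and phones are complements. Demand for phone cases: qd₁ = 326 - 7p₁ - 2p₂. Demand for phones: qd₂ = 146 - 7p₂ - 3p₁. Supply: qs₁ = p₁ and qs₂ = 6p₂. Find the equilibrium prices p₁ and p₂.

p₁ = 1973/49, p₂ = 95/49

Market 1: 326 - 7p₁ - 2p₂ = p₁ → 8p₁ + 2p₂ = 326.
Market 2: 13p₂ + 3p₁ = 146.
Eliminating p₂: 13×(1) − 2×(2) gives 98p₁ = 3946, so p₁ = 1973/49.
Back-substitute into (2): p₂ = (146 − 3×1973/49) / 13 = 95/49.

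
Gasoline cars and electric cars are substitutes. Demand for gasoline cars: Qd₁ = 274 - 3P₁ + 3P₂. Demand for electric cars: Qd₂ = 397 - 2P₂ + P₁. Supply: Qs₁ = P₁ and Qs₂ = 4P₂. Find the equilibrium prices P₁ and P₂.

Market 1: 274 - 3P₁ + 3P₂ = P₁ → 4P₁ - 3P₂ = 274.
Market 2: 6P₂ - P₁ = 397.
Eliminating P₂: 6×(1) + 3×(2) gives 21P₁ = 2835, so P₁ = 135.
Back-substitute into (2): P₂ = (397 + 1×135) / 6 = 266/3.

P₁ = 135, P₂ = 266/3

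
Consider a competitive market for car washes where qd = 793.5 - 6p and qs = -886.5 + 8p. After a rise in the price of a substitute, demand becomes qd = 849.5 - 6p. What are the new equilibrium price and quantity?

p' = 124, q' = 105.5

Original equilibrium: p* = 120, q* = 73.5.
New equilibrium: 849.5 - 6p = -886.5 + 8p, so 1736 = 14p and p' = 124; q' = 849.5 − 6(124) = 105.5.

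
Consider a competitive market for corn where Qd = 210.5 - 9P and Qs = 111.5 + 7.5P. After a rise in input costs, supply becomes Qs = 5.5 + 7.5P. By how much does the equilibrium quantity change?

ΔQ = -636/11

Original equilibrium: P* = 6, Q* = 156.5.
New equilibrium: 210.5 - 9P = 5.5 + 7.5P, so 205 = 16.5P and P' = 410/33; Q' = 210.5 − 9(410/33) = 2171/22.
Change in quantity: 2171/22 − 156.5 = -636/11.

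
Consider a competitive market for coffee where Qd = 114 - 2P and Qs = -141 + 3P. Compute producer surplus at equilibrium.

Producer surplus = 24

Equilibrium: 114 - 2P = -141 + 3P gives P* = 51, Q* = 12.
Supply starts at P = 47 (where Qs = 0).
PS = ½(51 − 47)(12) = 24.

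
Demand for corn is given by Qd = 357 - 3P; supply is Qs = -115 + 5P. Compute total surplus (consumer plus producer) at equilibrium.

Equilibrium: 357 - 3P = -115 + 5P gives P* = 59, Q* = 180.
Demand choke price: P = 119; supply starts at P = 23.
CS = ½(119 − 59)(180) = 5400; PS = ½(59 − 23)(180) = 3240.

Total surplus = 8640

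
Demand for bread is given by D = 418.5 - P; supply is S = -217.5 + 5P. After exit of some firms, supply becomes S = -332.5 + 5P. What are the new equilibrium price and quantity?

P' = 751/6, Q' = 880/3

Original equilibrium: P* = 106, Q* = 312.5.
New equilibrium: 418.5 - P = -332.5 + 5P, so 751 = 6P and P' = 751/6; Q' = 418.5 − 1(751/6) = 880/3.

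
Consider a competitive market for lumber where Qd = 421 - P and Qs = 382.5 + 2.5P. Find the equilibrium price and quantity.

Set Qd = Qs: 421 - P = 382.5 + 2.5P.
38.5 = 3.5P, so P* = 11.
Q* = 421 − 1(11) = 410.

P* = 11, Q* = 410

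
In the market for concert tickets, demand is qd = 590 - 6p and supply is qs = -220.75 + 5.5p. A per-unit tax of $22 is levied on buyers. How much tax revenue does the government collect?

Tax revenue = 52558/23

Pre-tax equilibrium: p* = 70.5, q* = 167.
Tax on buyers shifts demand to qd = 590 − 6(p + 22) = 458 - 6p.
458 - 6p = -220.75 + 5.5p gives seller price ps = 2715/46; buyers pay pb = 2715/46 + 22 = 3727/46.
New quantity: q = 590 − 6(3727/46) = 2389/23.
Revenue = 22 × 2389/23 = 52558/23.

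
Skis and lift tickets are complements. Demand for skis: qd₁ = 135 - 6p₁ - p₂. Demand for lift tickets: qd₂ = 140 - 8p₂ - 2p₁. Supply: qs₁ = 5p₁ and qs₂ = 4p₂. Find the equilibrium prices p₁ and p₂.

Market 1: 135 - 6p₁ - p₂ = 5p₁ → 11p₁ + p₂ = 135.
Market 2: 12p₂ + 2p₁ = 140.
Eliminating p₂: 12×(1) − 1×(2) gives 130p₁ = 1480, so p₁ = 148/13.
Back-substitute into (2): p₂ = (140 − 2×148/13) / 12 = 127/13.

p₁ = 148/13, p₂ = 127/13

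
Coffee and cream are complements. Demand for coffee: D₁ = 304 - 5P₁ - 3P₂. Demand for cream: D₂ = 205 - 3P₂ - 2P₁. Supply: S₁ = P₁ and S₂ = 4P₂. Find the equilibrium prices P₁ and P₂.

Market 1: 304 - 5P₁ - 3P₂ = P₁ → 6P₁ + 3P₂ = 304.
Market 2: 7P₂ + 2P₁ = 205.
Eliminating P₂: 7×(1) − 3×(2) gives 36P₁ = 1513, so P₁ = 1513/36.
Back-substitute into (2): P₂ = (205 − 2×1513/36) / 7 = 311/18.

P₁ = 1513/36, P₂ = 311/18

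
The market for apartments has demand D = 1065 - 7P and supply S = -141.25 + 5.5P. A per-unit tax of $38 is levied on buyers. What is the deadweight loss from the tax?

Pre-tax equilibrium: P* = 96.5, Q* = 389.5.
Tax on buyers shifts demand to D = 1065 − 7(P + 38) = 799 - 7P.
799 - 7P = -141.25 + 5.5P gives seller price Ps = 75.22; buyers pay Pb = 75.22 + 38 = 113.22.
New quantity: Q = 1065 − 7(113.22) = 272.46.
DWL = ½ × 38 × (389.5 − 272.46) = 2223.76.

Deadweight loss = 2223.76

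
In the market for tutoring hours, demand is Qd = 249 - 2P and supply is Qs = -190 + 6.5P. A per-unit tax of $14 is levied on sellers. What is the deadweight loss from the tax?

Pre-tax equilibrium: P* = 878/17, Q* = 2477/17.
Tax on sellers shifts supply to Qs = -190 + 6.5(P − 14) = -281 + 6.5P.
249 - 2P = -281 + 6.5P gives buyer price Pb = 1060/17; sellers receive Ps = 1060/17 − 14 = 822/17.
New quantity: Q = 249 − 2(1060/17) = 2113/17.
DWL = ½ × 14 × (2477/17 − 2113/17) = 2548/17.

Deadweight loss = 2548/17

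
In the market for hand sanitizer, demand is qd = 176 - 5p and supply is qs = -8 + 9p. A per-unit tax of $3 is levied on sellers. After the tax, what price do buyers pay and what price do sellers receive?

Pre-tax equilibrium: p* = 92/7, q* = 772/7.
Tax on sellers shifts supply to qs = -8 + 9(p − 3) = -35 + 9p.
176 - 5p = -35 + 9p gives buyer price pb = 211/14; sellers receive ps = 211/14 − 3 = 169/14.
New quantity: q = 176 − 5(211/14) = 1409/14.

Buyers pay 211/14, sellers receive 169/14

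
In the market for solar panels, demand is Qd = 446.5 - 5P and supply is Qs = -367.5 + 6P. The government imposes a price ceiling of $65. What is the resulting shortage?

Equilibrium price would be P* = 74, so the ceiling at 65 binds.
At P = 65: Qd = 446.5 − 5(65) = 121.5, Qs = -367.5 + 6(65) = 22.5.
Shortage = 121.5 − 22.5 = 99.

Shortage = 99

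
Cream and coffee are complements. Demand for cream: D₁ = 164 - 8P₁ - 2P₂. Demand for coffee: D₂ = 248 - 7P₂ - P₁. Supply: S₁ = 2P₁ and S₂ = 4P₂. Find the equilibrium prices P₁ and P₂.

P₁ = 109/9, P₂ = 193/9

Market 1: 164 - 8P₁ - 2P₂ = 2P₁ → 10P₁ + 2P₂ = 164.
Market 2: 11P₂ + P₁ = 248.
Eliminating P₂: 11×(1) − 2×(2) gives 108P₁ = 1308, so P₁ = 109/9.
Back-substitute into (2): P₂ = (248 − 1×109/9) / 11 = 193/9.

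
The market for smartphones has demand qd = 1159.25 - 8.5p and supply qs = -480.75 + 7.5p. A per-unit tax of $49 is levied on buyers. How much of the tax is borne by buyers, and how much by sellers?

Pre-tax equilibrium: p* = 102.5, q* = 288.
Tax on buyers shifts demand to qd = 1159.25 − 8.5(p + 49) = 742.75 - 8.5p.
742.75 - 8.5p = -480.75 + 7.5p gives seller price ps = 76.46875; buyers pay pb = 76.46875 + 49 = 125.46875.
New quantity: q = 1159.25 − 8.5(125.46875) = 92.765625.
Buyer burden = 125.46875 − 102.5 = 22.96875; seller burden = 102.5 − 76.46875 = 26.03125.

Buyers bear $22.96875, sellers bear $26.03125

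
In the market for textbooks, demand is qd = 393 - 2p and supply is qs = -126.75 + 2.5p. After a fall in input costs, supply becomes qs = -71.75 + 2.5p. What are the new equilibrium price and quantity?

p' = 1859/18, q' = 1678/9

Original equilibrium: p* = 115.5, q* = 162.
New equilibrium: 393 - 2p = -71.75 + 2.5p, so 464.75 = 4.5p and p' = 1859/18; q' = 393 − 2(1859/18) = 1678/9.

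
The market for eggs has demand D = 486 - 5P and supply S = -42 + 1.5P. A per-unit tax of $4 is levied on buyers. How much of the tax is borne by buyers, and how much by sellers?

Buyers bear 12/13, sellers bear 40/13

Pre-tax equilibrium: P* = 1056/13, Q* = 1038/13.
Tax on buyers shifts demand to D = 486 − 5(P + 4) = 466 - 5P.
466 - 5P = -42 + 1.5P gives seller price Ps = 1016/13; buyers pay Pb = 1016/13 + 4 = 1068/13.
New quantity: Q = 486 − 5(1068/13) = 978/13.
Buyer burden = 1068/13 − 1056/13 = 12/13; seller burden = 1056/13 − 1016/13 = 40/13.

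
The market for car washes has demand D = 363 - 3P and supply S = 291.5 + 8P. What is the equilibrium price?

Set D = S: 363 - 3P = 291.5 + 8P.
71.5 = 11P, so P* = 6.5.
Q* = 363 − 3(6.5) = 343.5.

P* = 6.5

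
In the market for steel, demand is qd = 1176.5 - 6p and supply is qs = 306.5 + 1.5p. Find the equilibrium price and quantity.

Set qd = qs: 1176.5 - 6p = 306.5 + 1.5p.
870 = 7.5p, so p* = 116.
q* = 1176.5 − 6(116) = 480.5.

p* = 116, q* = 480.5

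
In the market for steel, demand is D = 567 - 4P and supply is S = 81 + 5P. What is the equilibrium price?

Set D = S: 567 - 4P = 81 + 5P.
486 = 9P, so P* = 54.
Q* = 567 − 4(54) = 351.

P* = 54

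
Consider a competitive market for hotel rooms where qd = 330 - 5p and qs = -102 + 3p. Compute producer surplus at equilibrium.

Producer surplus = 600

Equilibrium: 330 - 5p = -102 + 3p gives p* = 54, q* = 60.
Supply starts at p = 34 (where qs = 0).
PS = ½(54 − 34)(60) = 600.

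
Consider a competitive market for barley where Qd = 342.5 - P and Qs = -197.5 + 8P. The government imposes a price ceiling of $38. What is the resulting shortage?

Equilibrium price would be P* = 60, so the ceiling at 38 binds.
At P = 38: Qd = 342.5 − 1(38) = 304.5, Qs = -197.5 + 8(38) = 106.5.
Shortage = 304.5 − 106.5 = 198.

Shortage = 198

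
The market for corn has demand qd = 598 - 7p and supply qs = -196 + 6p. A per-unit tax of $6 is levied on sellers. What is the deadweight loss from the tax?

Pre-tax equilibrium: p* = 794/13, q* = 2216/13.
Tax on sellers shifts supply to qs = -196 + 6(p − 6) = -232 + 6p.
598 - 7p = -232 + 6p gives buyer price pb = 830/13; sellers receive ps = 830/13 − 6 = 752/13.
New quantity: q = 598 − 7(830/13) = 1964/13.
DWL = ½ × 6 × (2216/13 − 1964/13) = 756/13.

Deadweight loss = 756/13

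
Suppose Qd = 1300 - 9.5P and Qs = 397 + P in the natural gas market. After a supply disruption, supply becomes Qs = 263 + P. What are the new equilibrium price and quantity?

P' = 2074/21, Q' = 7597/21

Original equilibrium: P* = 86, Q* = 483.
New equilibrium: 1300 - 9.5P = 263 + P, so 1037 = 10.5P and P' = 2074/21; Q' = 1300 − 9.5(2074/21) = 7597/21.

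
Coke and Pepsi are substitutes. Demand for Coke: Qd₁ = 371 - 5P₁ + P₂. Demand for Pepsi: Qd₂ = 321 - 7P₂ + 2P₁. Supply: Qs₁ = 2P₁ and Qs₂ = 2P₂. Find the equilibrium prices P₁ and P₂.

Market 1: 371 - 5P₁ + P₂ = 2P₁ → 7P₁ - P₂ = 371.
Market 2: 9P₂ - 2P₁ = 321.
Eliminating P₂: 9×(1) + 1×(2) gives 61P₁ = 3660, so P₁ = 60.
Back-substitute into (2): P₂ = (321 + 2×60) / 9 = 49.

P₁ = 60, P₂ = 49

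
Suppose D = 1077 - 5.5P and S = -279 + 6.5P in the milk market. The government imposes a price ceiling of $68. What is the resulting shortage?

Shortage = 540

Equilibrium price would be P* = 113, so the ceiling at 68 binds.
At P = 68: D = 1077 − 5.5(68) = 703, S = -279 + 6.5(68) = 163.
Shortage = 703 − 163 = 540.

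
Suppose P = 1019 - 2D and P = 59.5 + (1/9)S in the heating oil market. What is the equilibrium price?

P* = 110

Set the two price expressions equal: 1019 - 2Q = 59.5 + (1/9)Q.
959.5 = (19/9)Q, so Q* = 454.5.
P* = 1019 − (2)(454.5) = 110.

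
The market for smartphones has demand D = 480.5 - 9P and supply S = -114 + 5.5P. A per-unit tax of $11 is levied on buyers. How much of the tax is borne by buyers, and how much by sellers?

Pre-tax equilibrium: P* = 41, Q* = 111.5.
Tax on buyers shifts demand to D = 480.5 − 9(P + 11) = 381.5 - 9P.
381.5 - 9P = -114 + 5.5P gives seller price Ps = 991/29; buyers pay Pb = 991/29 + 11 = 1310/29.
New quantity: Q = 480.5 − 9(1310/29) = 4289/58.
Buyer burden = 1310/29 − 41 = 121/29; seller burden = 41 − 991/29 = 198/29.

Buyers bear 121/29, sellers bear 198/29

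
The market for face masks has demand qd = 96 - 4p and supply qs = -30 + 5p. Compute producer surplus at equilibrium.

Equilibrium: 96 - 4p = -30 + 5p gives p* = 14, q* = 40.
Supply starts at p = 6 (where qs = 0).
PS = ½(14 − 6)(40) = 160.

Producer surplus = 160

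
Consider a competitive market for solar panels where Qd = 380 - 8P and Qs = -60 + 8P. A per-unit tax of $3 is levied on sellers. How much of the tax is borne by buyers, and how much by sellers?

Pre-tax equilibrium: P* = 27.5, Q* = 160.
Tax on sellers shifts supply to Qs = -60 + 8(P − 3) = -84 + 8P.
380 - 8P = -84 + 8P gives buyer price Pb = 29; sellers receive Ps = 29 − 3 = 26.
New quantity: Q = 380 − 8(29) = 148.
Buyer burden = 29 − 27.5 = 1.5; seller burden = 27.5 − 26 = 1.5.

Buyers bear $1.5, sellers bear $1.5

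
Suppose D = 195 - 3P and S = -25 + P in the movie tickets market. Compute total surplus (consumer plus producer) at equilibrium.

Equilibrium: 195 - 3P = -25 + P gives P* = 55, Q* = 30.
Demand choke price: P = 65; supply starts at P = 25.
CS = ½(65 − 55)(30) = 150; PS = ½(55 − 25)(30) = 450.

Total surplus = 600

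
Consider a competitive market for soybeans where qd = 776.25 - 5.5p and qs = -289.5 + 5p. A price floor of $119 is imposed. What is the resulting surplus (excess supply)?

Surplus = 183.75

Equilibrium price would be p* = 101.5, so the floor at 119 binds.
At p = 119: qd = 121.75, qs = 305.5.
Surplus = 305.5 − 121.75 = 183.75.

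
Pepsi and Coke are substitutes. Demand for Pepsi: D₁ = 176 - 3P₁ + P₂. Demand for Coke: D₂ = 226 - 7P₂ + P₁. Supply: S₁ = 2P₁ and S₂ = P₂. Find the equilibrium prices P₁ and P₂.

Market 1: 176 - 3P₁ + P₂ = 2P₁ → 5P₁ - P₂ = 176.
Market 2: 8P₂ - P₁ = 226.
Eliminating P₂: 8×(1) + 1×(2) gives 39P₁ = 1634, so P₁ = 1634/39.
Back-substitute into (2): P₂ = (226 + 1×1634/39) / 8 = 1306/39.

P₁ = 1634/39, P₂ = 1306/39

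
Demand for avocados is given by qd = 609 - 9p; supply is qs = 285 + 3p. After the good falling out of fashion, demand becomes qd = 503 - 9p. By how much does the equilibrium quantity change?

Original equilibrium: p* = 27, q* = 366.
New equilibrium: 503 - 9p = 285 + 3p, so 218 = 12p and p' = 109/6; q' = 503 − 9(109/6) = 339.5.
Change in quantity: 339.5 − 366 = -26.5.

Δq = -26.5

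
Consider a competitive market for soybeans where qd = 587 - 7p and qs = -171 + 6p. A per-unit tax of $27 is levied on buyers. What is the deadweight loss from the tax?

Pre-tax equilibrium: p* = 758/13, q* = 2325/13.
Tax on buyers shifts demand to qd = 587 − 7(p + 27) = 398 - 7p.
398 - 7p = -171 + 6p gives seller price ps = 569/13; buyers pay pb = 569/13 + 27 = 920/13.
New quantity: q = 587 − 7(920/13) = 1191/13.
DWL = ½ × 27 × (2325/13 − 1191/13) = 15309/13.

Deadweight loss = 15309/13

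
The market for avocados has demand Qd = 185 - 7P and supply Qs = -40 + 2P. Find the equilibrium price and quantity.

Set Qd = Qs: 185 - 7P = -40 + 2P.
225 = 9P, so P* = 25.
Q* = 185 − 7(25) = 10.

P* = 25, Q* = 10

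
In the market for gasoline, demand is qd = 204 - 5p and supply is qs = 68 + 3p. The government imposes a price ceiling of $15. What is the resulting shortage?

Shortage = 16

Equilibrium price would be p* = 17, so the ceiling at 15 binds.
At p = 15: qd = 204 − 5(15) = 129, qs = 68 + 3(15) = 113.
Shortage = 129 − 113 = 16.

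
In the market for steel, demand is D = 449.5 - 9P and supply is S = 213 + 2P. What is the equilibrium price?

Set D = S: 449.5 - 9P = 213 + 2P.
236.5 = 11P, so P* = 21.5.
Q* = 449.5 − 9(21.5) = 256.

P* = 21.5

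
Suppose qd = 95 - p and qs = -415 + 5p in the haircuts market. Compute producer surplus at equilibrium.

Producer surplus = 10

Equilibrium: 95 - p = -415 + 5p gives p* = 85, q* = 10.
Supply starts at p = 83 (where qs = 0).
PS = ½(85 − 83)(10) = 10.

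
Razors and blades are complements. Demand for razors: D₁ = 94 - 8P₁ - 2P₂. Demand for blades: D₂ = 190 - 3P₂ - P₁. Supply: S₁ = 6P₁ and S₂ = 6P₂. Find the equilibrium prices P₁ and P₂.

Market 1: 94 - 8P₁ - 2P₂ = 6P₁ → 14P₁ + 2P₂ = 94.
Market 2: 9P₂ + P₁ = 190.
Eliminating P₂: 9×(1) − 2×(2) gives 124P₁ = 466, so P₁ = 233/62.
Back-substitute into (2): P₂ = (190 − 1×233/62) / 9 = 1283/62.

P₁ = 233/62, P₂ = 1283/62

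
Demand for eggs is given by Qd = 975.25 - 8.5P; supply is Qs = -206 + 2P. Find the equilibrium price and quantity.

P* = 112.5, Q* = 19

Set Qd = Qs: 975.25 - 8.5P = -206 + 2P.
1181.25 = 10.5P, so P* = 112.5.
Q* = 975.25 − 8.5(112.5) = 19.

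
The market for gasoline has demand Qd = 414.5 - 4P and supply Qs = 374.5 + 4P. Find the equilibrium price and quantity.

P* = 5, Q* = 394.5

Set Qd = Qs: 414.5 - 4P = 374.5 + 4P.
40 = 8P, so P* = 5.
Q* = 414.5 − 4(5) = 394.5.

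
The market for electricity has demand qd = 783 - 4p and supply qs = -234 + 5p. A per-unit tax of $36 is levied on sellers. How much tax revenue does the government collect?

Tax revenue = 9036

Pre-tax equilibrium: p* = 113, q* = 331.
Tax on sellers shifts supply to qs = -234 + 5(p − 36) = -414 + 5p.
783 - 4p = -414 + 5p gives buyer price pb = 133; sellers receive ps = 133 − 36 = 97.
New quantity: q = 783 − 4(133) = 251.
Revenue = 36 × 251 = 9036.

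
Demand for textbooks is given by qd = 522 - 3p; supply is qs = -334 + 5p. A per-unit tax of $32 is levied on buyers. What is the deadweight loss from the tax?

Pre-tax equilibrium: p* = 107, q* = 201.
Tax on buyers shifts demand to qd = 522 − 3(p + 32) = 426 - 3p.
426 - 3p = -334 + 5p gives seller price ps = 95; buyers pay pb = 95 + 32 = 127.
New quantity: q = 522 − 3(127) = 141.
DWL = ½ × 32 × (201 − 141) = 960.

Deadweight loss = 960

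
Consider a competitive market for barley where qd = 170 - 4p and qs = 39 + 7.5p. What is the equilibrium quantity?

q* = 2862/23

Set qd = qs: 170 - 4p = 39 + 7.5p.
131 = 11.5p, so p* = 262/23.
q* = 170 − 4(262/23) = 2862/23.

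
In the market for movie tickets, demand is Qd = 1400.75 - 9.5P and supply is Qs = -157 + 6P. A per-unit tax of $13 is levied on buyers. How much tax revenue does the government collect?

Tax revenue = 160472/31

Pre-tax equilibrium: P* = 100.5, Q* = 446.
Tax on buyers shifts demand to Qd = 1400.75 − 9.5(P + 13) = 1277.25 - 9.5P.
1277.25 - 9.5P = -157 + 6P gives seller price Ps = 5737/62; buyers pay Pb = 5737/62 + 13 = 6543/62.
New quantity: Q = 1400.75 − 9.5(6543/62) = 12344/31.
Revenue = 13 × 12344/31 = 160472/31.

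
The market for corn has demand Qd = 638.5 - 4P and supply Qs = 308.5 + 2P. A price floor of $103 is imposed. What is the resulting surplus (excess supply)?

Equilibrium price would be P* = 55, so the floor at 103 binds.
At P = 103: Qd = 226.5, Qs = 514.5.
Surplus = 514.5 − 226.5 = 288.

Surplus = 288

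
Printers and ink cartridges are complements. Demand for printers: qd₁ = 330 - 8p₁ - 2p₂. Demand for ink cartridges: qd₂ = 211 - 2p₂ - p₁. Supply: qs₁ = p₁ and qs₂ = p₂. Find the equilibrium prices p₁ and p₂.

Market 1: 330 - 8p₁ - 2p₂ = p₁ → 9p₁ + 2p₂ = 330.
Market 2: 3p₂ + p₁ = 211.
Eliminating p₂: 3×(1) − 2×(2) gives 25p₁ = 568, so p₁ = 22.72.
Back-substitute into (2): p₂ = (211 − 1×22.72) / 3 = 62.76.

p₁ = 22.72, p₂ = 62.76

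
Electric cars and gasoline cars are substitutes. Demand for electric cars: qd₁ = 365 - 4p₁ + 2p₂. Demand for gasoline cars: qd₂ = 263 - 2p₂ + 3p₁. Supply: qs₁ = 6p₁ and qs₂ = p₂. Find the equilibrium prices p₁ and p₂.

Market 1: 365 - 4p₁ + 2p₂ = 6p₁ → 10p₁ - 2p₂ = 365.
Market 2: 3p₂ - 3p₁ = 263.
Eliminating p₂: 3×(1) + 2×(2) gives 24p₁ = 1621, so p₁ = 1621/24.
Back-substitute into (2): p₂ = (263 + 3×1621/24) / 3 = 3725/24.

p₁ = 1621/24, p₂ = 3725/24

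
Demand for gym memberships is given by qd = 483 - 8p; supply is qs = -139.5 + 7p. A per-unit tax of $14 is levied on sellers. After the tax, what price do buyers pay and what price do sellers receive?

Buyers pay 1441/30, sellers receive 1021/30

Pre-tax equilibrium: p* = 41.5, q* = 151.
Tax on sellers shifts supply to qs = -139.5 + 7(p − 14) = -237.5 + 7p.
483 - 8p = -237.5 + 7p gives buyer price pb = 1441/30; sellers receive ps = 1441/30 − 14 = 1021/30.
New quantity: q = 483 − 8(1441/30) = 1481/15.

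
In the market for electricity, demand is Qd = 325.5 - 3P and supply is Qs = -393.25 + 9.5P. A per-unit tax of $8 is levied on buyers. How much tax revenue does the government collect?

Tax revenue = 1078.08

Pre-tax equilibrium: P* = 57.5, Q* = 153.
Tax on buyers shifts demand to Qd = 325.5 − 3(P + 8) = 301.5 - 3P.
301.5 - 3P = -393.25 + 9.5P gives seller price Ps = 55.58; buyers pay Pb = 55.58 + 8 = 63.58.
New quantity: Q = 325.5 − 3(63.58) = 134.76.
Revenue = 8 × 134.76 = 1078.08.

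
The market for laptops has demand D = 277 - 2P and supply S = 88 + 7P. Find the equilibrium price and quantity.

P* = 21, Q* = 235

Set D = S: 277 - 2P = 88 + 7P.
189 = 9P, so P* = 21.
Q* = 277 − 2(21) = 235.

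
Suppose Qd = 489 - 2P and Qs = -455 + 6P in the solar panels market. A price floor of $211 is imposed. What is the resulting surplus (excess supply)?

Surplus = 744

Equilibrium price would be P* = 118, so the floor at 211 binds.
At P = 211: Qd = 67, Qs = 811.
Surplus = 811 − 67 = 744.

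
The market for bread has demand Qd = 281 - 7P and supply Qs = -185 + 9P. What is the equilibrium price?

Set Qd = Qs: 281 - 7P = -185 + 9P.
466 = 16P, so P* = 29.125.
Q* = 281 − 7(29.125) = 77.125.

P* = 29.125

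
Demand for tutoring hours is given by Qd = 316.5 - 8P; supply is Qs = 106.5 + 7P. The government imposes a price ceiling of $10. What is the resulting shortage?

Equilibrium price would be P* = 14, so the ceiling at 10 binds.
At P = 10: Qd = 316.5 − 8(10) = 236.5, Qs = 106.5 + 7(10) = 176.5.
Shortage = 236.5 − 176.5 = 60.

Shortage = 60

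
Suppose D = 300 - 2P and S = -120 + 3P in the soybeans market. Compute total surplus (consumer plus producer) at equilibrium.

Total surplus = 7260

Equilibrium: 300 - 2P = -120 + 3P gives P* = 84, Q* = 132.
Demand choke price: P = 150; supply starts at P = 40.
CS = ½(150 − 84)(132) = 4356; PS = ½(84 − 40)(132) = 2904.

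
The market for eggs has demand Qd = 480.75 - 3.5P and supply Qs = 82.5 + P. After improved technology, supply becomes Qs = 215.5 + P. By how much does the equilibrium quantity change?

Original equilibrium: P* = 88.5, Q* = 171.
New equilibrium: 480.75 - 3.5P = 215.5 + P, so 265.25 = 4.5P and P' = 1061/18; Q' = 480.75 − 3.5(1061/18) = 2470/9.
Change in quantity: 2470/9 − 171 = 931/9.

ΔQ = 931/9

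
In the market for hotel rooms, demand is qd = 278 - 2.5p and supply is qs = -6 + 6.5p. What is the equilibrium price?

p* = 284/9

Set qd = qs: 278 - 2.5p = -6 + 6.5p.
284 = 9p, so p* = 284/9.
q* = 278 − 2.5(284/9) = 1792/9.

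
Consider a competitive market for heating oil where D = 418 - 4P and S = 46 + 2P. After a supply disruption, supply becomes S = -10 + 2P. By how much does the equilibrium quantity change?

Original equilibrium: P* = 62, Q* = 170.
New equilibrium: 418 - 4P = -10 + 2P, so 428 = 6P and P' = 214/3; Q' = 418 − 4(214/3) = 398/3.
Change in quantity: 398/3 − 170 = -112/3.

ΔQ = -112/3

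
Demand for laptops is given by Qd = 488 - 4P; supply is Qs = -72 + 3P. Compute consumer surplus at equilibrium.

Consumer surplus = 3528

Equilibrium: 488 - 4P = -72 + 3P gives P* = 80, Q* = 168.
Demand choke price (Qd = 0): P = 122.
CS = ½(122 − 80)(168) = 3528.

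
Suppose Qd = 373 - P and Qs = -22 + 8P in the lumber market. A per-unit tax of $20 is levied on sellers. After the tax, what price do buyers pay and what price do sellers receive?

Buyers pay 185/3, sellers receive 125/3

Pre-tax equilibrium: P* = 395/9, Q* = 2962/9.
Tax on sellers shifts supply to Qs = -22 + 8(P − 20) = -182 + 8P.
373 - P = -182 + 8P gives buyer price Pb = 185/3; sellers receive Ps = 185/3 − 20 = 125/3.
New quantity: Q = 373 − 1(185/3) = 934/3.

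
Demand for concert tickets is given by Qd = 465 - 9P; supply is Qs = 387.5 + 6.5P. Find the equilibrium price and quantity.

P* = 5, Q* = 420

Set Qd = Qs: 465 - 9P = 387.5 + 6.5P.
77.5 = 15.5P, so P* = 5.
Q* = 465 − 9(5) = 420.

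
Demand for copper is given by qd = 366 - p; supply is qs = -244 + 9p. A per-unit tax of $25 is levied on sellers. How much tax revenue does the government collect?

Pre-tax equilibrium: p* = 61, q* = 305.
Tax on sellers shifts supply to qs = -244 + 9(p − 25) = -469 + 9p.
366 - p = -469 + 9p gives buyer price pb = 83.5; sellers receive ps = 83.5 − 25 = 58.5.
New quantity: q = 366 − 1(83.5) = 282.5.
Revenue = 25 × 282.5 = 7062.5.

Tax revenue = 7062.5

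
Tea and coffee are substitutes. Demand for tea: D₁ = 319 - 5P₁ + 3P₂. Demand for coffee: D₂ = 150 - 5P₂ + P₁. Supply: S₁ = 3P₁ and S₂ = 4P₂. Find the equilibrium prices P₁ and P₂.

Market 1: 319 - 5P₁ + 3P₂ = 3P₁ → 8P₁ - 3P₂ = 319.
Market 2: 9P₂ - P₁ = 150.
Eliminating P₂: 9×(1) + 3×(2) gives 69P₁ = 3321, so P₁ = 1107/23.
Back-substitute into (2): P₂ = (150 + 1×1107/23) / 9 = 1519/69.

P₁ = 1107/23, P₂ = 1519/69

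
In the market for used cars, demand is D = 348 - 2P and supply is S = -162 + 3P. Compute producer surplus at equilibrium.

Producer surplus = 3456

Equilibrium: 348 - 2P = -162 + 3P gives P* = 102, Q* = 144.
Supply starts at P = 54 (where S = 0).
PS = ½(102 − 54)(144) = 3456.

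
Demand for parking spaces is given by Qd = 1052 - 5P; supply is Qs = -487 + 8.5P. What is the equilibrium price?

Set Qd = Qs: 1052 - 5P = -487 + 8.5P.
1539 = 13.5P, so P* = 114.
Q* = 1052 − 5(114) = 482.

P* = 114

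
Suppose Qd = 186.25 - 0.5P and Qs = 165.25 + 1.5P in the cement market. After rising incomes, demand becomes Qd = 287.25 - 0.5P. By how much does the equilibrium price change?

ΔP = 50.5

Original equilibrium: P* = 10.5, Q* = 181.
New equilibrium: 287.25 - 0.5P = 165.25 + 1.5P, so 122 = 2P and P' = 61; Q' = 287.25 − 0.5(61) = 256.75.
Change in price: 61 − 10.5 = 50.5.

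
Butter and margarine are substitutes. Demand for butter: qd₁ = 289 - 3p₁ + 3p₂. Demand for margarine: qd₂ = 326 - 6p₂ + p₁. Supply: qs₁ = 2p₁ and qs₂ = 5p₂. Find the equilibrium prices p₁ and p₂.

p₁ = 4157/52, p₂ = 1919/52

Market 1: 289 - 3p₁ + 3p₂ = 2p₁ → 5p₁ - 3p₂ = 289.
Market 2: 11p₂ - p₁ = 326.
Eliminating p₂: 11×(1) + 3×(2) gives 52p₁ = 4157, so p₁ = 4157/52.
Back-substitute into (2): p₂ = (326 + 1×4157/52) / 11 = 1919/52.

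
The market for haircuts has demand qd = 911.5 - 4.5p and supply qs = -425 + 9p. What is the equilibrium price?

Set qd = qs: 911.5 - 4.5p = -425 + 9p.
1336.5 = 13.5p, so p* = 99.
q* = 911.5 − 4.5(99) = 466.

p* = 99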